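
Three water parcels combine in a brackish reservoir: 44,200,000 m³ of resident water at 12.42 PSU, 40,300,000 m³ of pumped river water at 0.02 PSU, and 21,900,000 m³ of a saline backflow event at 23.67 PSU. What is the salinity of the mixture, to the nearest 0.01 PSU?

10.04 PSU

Conserving salt mass:
salt = 44,200,000×12.42 + 40,300,000×0.02 + 21,900,000×23.67 = 548,964,000 + 806,000 + 518,373,000 = 1,068,143,000
volume = 44,200,000 + 40,300,000 + 21,900,000 = 106,400,000 m³
S = 1,068,143,000 / 106,400,000 = 10.0389 PSU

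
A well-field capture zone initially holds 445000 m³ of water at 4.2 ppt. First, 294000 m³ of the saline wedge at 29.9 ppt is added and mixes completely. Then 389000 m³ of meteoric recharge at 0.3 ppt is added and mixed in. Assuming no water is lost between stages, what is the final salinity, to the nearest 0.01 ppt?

9.55 ppt

Weighted by volume,
Initial salt = 445,000×4.2 = 1,869,000
After stage 1: salt = 1,869,000 + 294,000×29.9 = 10,659,600; volume = 739,000 m³; S = 14.424 ppt
After stage 2: salt = 10,659,600 + 389,000×0.3 = 10,776,300; volume = 1,128,000 m³
S = 10,776,300 / 1,128,000 = 9.5535 ppt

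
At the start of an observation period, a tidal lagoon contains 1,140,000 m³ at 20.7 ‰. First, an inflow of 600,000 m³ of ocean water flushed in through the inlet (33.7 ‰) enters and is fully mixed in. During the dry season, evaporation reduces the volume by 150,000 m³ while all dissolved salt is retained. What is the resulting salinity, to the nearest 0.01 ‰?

After mixing: salt = 1,140,000×20.7 + 600,000×33.7 = 43,818,000; volume = 1,740,000 m³
After evaporation: salt unchanged = 43,818,000; volume = 1,740,000 − 150,000 = 1,590,000 m³
S = 43,818,000 / 1,590,000 = 27.5585 ‰

27.56 ‰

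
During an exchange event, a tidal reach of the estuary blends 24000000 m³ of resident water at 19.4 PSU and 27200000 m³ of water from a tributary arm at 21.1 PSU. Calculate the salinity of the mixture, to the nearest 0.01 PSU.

20.30 PSU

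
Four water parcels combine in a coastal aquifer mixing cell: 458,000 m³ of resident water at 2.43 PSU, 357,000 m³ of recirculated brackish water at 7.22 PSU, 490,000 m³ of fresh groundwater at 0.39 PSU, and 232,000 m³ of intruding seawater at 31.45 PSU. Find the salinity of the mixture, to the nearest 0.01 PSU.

Conserving salt mass:
salt = 458,000×2.43 + 357,000×7.22 + 490,000×0.39 + 232,000×31.45 = 1,112,940 + 2,577,540 + 191,100 + 7,296,400 = 11,177,980
volume = 458,000 + 357,000 + 490,000 + 232,000 = 1,537,000 m³
S = 11,177,980 / 1,537,000 = 7.2726 PSU

7.27 PSU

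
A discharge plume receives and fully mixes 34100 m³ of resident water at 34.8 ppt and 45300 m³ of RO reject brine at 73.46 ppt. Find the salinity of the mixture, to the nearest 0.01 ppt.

56.86 ppt

Conserving salt mass:
salt = 34,100×34.8 + 45,300×73.46 = 1,186,680 + 3,327,738 = 4,514,418
volume = 34,100 + 45,300 = 79,400 m³
S = 4,514,418 / 79,400 = 56.8566 ppt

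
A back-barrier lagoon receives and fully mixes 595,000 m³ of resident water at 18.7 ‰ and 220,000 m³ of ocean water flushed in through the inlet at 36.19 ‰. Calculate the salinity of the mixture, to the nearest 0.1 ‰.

23.4 ‰

By conservation of dissolved salt,
salt = 595,000×18.7 + 220,000×36.19 = 11,126,500 + 7,961,800 = 19,088,300
volume = 595,000 + 220,000 = 815,000 m³
S = 19,088,300 / 815,000 = 23.421 ‰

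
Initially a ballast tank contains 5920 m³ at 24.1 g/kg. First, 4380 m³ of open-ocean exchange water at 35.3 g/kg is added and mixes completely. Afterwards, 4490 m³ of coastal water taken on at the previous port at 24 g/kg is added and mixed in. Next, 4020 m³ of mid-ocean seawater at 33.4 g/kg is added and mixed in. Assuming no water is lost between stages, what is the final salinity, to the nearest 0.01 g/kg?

28.67 g/kg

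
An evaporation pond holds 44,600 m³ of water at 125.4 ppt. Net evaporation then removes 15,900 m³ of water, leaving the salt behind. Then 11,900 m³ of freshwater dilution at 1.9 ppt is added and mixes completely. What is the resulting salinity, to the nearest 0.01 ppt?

138.31 ppt

After evaporation: salt = 44,600×125.4 = 5,592,840; volume = 44,600 − 15,900 = 28,700 m³
After mixing: salt = 5,592,840 + 11,900×1.9 = 5,615,450; volume = 28,700 + 11,900 = 40,600 m³
S = 5,615,450 / 40,600 = 138.3116 ppt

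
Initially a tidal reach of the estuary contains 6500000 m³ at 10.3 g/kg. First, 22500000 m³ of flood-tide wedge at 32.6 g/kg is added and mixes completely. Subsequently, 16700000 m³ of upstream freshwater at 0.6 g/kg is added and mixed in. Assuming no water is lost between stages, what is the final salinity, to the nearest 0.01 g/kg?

17.73 g/kg

Conserving salt mass:
Initial salt = 6,500,000×10.3 = 66,950,000
After stage 1: salt = 66,950,000 + 22,500,000×32.6 = 800,450,000; volume = 29,000,000 m³; S = 27.602 g/kg
After stage 2: salt = 800,450,000 + 16,700,000×0.6 = 810,470,000; volume = 45,700,000 m³
S = 810,470,000 / 45,700,000 = 17.7346 g/kg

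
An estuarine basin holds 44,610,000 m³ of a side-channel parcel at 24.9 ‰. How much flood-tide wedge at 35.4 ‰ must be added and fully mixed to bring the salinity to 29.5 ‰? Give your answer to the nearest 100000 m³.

34800000 m³

Salt balance: 44,610,000×24.9 + V×35.4 = (44,610,000+V)×29.5
1,110,789,000 + 35.4V = 1,315,995,000 + 29.5V
205,206,000 = 5.9V
V = 34,780,677.97 m³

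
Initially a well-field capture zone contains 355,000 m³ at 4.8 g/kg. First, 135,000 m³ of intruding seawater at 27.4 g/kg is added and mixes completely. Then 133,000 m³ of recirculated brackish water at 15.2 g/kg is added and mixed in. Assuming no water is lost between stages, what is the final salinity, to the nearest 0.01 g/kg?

11.92 g/kg

By conservation of dissolved salt,
Initial salt = 355,000×4.8 = 1,704,000
After stage 1: salt = 1,704,000 + 135,000×27.4 = 5,403,000; volume = 490,000 m³; S = 11.027 g/kg
After stage 2: salt = 5,403,000 + 133,000×15.2 = 7,424,600; volume = 623,000 m³
S = 7,424,600 / 623,000 = 11.9175 g/kg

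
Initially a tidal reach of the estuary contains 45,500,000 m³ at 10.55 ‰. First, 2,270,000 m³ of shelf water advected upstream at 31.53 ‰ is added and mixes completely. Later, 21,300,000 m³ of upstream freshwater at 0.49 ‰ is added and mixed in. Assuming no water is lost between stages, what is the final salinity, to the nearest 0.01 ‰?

8.14 ‰

Conserving salt mass:
Initial salt = 45,500,000×10.55 = 480,025,000
After stage 1: salt = 480,025,000 + 2,270,000×31.53 = 551,598,100; volume = 47,770,000 m³; S = 11.547 ‰
After stage 2: salt = 551,598,100 + 21,300,000×0.49 = 562,035,100; volume = 69,070,000 m³
S = 562,035,100 / 69,070,000 = 8.1372 ‰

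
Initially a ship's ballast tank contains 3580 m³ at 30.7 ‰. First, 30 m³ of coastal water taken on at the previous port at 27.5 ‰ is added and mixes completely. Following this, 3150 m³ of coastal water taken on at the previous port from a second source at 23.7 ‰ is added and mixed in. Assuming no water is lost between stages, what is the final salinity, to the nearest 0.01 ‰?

Conserving salt mass:
Initial salt = 3,580×30.7 = 109,906
After stage 1: salt = 109,906 + 30×27.5 = 110,731; volume = 3,610 m³; S = 30.673 ‰
After stage 2: salt = 110,731 + 3,150×23.7 = 185,386; volume = 6,760 m³
S = 185,386 / 6,760 = 27.424 ‰

27.42 ‰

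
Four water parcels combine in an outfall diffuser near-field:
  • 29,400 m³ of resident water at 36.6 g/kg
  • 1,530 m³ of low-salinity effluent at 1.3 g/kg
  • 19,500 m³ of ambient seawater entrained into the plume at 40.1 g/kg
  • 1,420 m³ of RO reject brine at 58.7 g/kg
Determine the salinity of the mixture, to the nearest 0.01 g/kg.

37.48 g/kg

Weighted by volume,
salt = 29,400×36.6 + 1,530×1.3 + 19,500×40.1 + 1,420×58.7 = 1,076,040 + 1,989 + 781,950 + 83,354 = 1,943,333
volume = 29,400 + 1,530 + 19,500 + 1,420 = 51,850 m³
S = 1,943,333 / 51,850 = 37.4799 g/kg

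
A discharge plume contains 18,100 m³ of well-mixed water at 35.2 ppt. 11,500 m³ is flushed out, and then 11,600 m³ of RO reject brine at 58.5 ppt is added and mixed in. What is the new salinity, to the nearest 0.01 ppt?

50.05 ppt

Remaining after removal: 6,600 m³ at 35.2 ppt (salt = 232,320)
After addition: salt = 232,320 + 11,600×58.5 = 910,920; volume = 18,200 m³
S = 910,920 / 18,200 = 50.0505 ppt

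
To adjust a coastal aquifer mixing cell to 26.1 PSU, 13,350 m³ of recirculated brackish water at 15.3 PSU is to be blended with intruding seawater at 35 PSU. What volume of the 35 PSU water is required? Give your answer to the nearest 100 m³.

Salt balance: 13,350×15.3 + V×35 = (13,350+V)×26.1
204,255 + 35V = 348,435 + 26.1V
144,180 = 8.9V
V = 16,200 m³

16200 m³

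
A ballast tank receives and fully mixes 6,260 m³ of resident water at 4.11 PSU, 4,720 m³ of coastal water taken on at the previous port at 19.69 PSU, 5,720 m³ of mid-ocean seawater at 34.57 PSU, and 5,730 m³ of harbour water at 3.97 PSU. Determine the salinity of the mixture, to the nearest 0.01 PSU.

Salt balance:
salt = 6,260×4.11 + 4,720×19.69 + 5,720×34.57 + 5,730×3.97 = 25,728.6 + 92,936.8 + 197,740.4 + 22,748.1 = 339,153.9
volume = 6,260 + 4,720 + 5,720 + 5,730 = 22,430 m³
S = 339,153.9 / 22,430 = 15.1205 PSU

15.12 PSU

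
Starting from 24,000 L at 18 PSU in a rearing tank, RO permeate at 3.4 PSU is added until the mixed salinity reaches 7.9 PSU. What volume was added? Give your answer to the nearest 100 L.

53900 L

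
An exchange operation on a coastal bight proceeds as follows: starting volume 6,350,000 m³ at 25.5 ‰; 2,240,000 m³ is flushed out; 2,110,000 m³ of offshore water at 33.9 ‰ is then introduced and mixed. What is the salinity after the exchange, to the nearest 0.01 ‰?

Remaining after removal: 4,110,000 m³ at 25.5 ‰ (salt = 104,805,000)
After addition: salt = 104,805,000 + 2,110,000×33.9 = 176,334,000; volume = 6,220,000 m³
S = 176,334,000 / 6,220,000 = 28.3495 ‰

28.35 ‰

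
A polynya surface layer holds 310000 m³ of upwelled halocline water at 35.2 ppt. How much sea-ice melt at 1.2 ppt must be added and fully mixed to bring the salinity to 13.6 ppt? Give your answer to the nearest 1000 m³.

Salt balance: 310,000×35.2 + V×1.2 = (310,000+V)×13.6
10,912,000 + 1.2V = 4,216,000 + 13.6V
6,696,000 = 12.4V
V = 540,000 m³

540000 m³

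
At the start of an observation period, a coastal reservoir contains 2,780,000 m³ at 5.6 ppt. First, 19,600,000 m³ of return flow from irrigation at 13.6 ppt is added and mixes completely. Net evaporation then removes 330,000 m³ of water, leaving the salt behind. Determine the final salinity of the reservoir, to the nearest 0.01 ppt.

12.79 ppt

After mixing: salt = 2,780,000×5.6 + 19,600,000×13.6 = 282,128,000; volume = 22,380,000 m³
After evaporation: salt unchanged = 282,128,000; volume = 22,380,000 − 330,000 = 22,050,000 m³
S = 282,128,000 / 22,050,000 = 12.7949 ppt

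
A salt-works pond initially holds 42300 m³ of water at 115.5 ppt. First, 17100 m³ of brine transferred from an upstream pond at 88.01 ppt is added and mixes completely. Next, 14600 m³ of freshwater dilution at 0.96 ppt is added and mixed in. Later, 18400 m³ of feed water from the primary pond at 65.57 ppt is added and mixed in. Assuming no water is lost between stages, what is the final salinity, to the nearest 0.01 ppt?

82.37 ppt

Total salt / total volume:
Initial salt = 42,300×115.5 = 4,885,650
After stage 1: salt = 4,885,650 + 17,100×88.01 = 6,390,621; volume = 59,400 m³; S = 107.586 ppt
After stage 2: salt = 6,390,621 + 14,600×0.96 = 6,404,637; volume = 74,000 m³; S = 86.549 ppt
After stage 3: salt = 6,404,637 + 18,400×65.57 = 7,611,125; volume = 92,400 m³
S = 7,611,125 / 92,400 = 82.3715 ppt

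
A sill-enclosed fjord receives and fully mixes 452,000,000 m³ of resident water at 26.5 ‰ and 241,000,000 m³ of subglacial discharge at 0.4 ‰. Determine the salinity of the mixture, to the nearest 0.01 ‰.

Weighted by volume,
salt = 452,000,000×26.5 + 241,000,000×0.4 = 11,978,000,000 + 96,400,000 = 12,074,400,000
volume = 452,000,000 + 241,000,000 = 693,000,000 m³
S = 12,074,400,000 / 693,000,000 = 17.4234 ‰

17.42 ‰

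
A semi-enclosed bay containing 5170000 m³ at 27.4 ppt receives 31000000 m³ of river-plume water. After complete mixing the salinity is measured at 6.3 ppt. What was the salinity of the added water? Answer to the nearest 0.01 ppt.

Salt balance: 5,170,000×27.4 + 31,000,000×S = 36,170,000×6.3
141,658,000 + 31,000,000·S = 227,871,000
S = (227,871,000 − 141,658,000) / 31,000,000 = 2.7811 ppt

2.78 ppt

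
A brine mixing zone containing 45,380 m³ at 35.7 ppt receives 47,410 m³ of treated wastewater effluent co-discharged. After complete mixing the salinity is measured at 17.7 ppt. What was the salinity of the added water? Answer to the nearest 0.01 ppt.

0.47 ppt

Salt balance: 45,380×35.7 + 47,410×S = 92,790×17.7
1,620,066 + 47,410·S = 1,642,383
S = (1,642,383 − 1,620,066) / 47,410 = 0.4707 ppt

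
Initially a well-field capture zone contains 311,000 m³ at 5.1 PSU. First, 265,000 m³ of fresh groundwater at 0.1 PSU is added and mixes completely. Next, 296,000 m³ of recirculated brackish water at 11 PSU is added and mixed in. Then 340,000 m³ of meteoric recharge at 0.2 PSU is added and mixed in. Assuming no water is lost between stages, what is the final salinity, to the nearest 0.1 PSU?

Salt balance:
Initial salt = 311,000×5.1 = 1,586,100
After stage 1: salt = 1,586,100 + 265,000×0.1 = 1,612,600; volume = 576,000 m³; S = 2.8 PSU
After stage 2: salt = 1,612,600 + 296,000×11 = 4,868,600; volume = 872,000 m³; S = 5.583 PSU
After stage 3: salt = 4,868,600 + 340,000×0.2 = 4,936,600; volume = 1,212,000 m³
S = 4,936,600 / 1,212,000 = 4.0731 PSU

4.1 PSU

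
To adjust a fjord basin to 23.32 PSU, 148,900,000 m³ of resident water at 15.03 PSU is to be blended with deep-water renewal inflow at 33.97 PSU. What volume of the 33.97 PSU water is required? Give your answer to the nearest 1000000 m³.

116000000 m³

Salt balance: 148,900,000×15.03 + V×33.97 = (148,900,000+V)×23.32
2,237,967,000 + 33.97V = 3,472,348,000 + 23.32V
1,234,381,000 = 10.65V
V = 115,904,319.25 m³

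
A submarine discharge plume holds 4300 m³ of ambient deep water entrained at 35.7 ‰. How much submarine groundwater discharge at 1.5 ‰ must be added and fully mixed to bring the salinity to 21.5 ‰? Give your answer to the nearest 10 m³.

Salt balance: 4,300×35.7 + V×1.5 = (4,300+V)×21.5
153,510 + 1.5V = 92,450 + 21.5V
61,060 = 20V
V = 3,053 m³

3050 m³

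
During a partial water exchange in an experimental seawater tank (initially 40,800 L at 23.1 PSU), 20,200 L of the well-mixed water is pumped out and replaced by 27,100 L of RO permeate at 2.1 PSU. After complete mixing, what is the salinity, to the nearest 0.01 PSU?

11.17 PSU

Remaining after removal: 20,600 L at 23.1 PSU (salt = 475,860)
After addition: salt = 475,860 + 27,100×2.1 = 532,770; volume = 47,700 L
S = 532,770 / 47,700 = 11.1692 PSU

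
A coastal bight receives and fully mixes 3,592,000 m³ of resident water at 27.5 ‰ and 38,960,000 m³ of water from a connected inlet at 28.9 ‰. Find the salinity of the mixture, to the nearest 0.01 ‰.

28.78 ‰

Mass of salt is conserved:
salt = 3,592,000×27.5 + 38,960,000×28.9 = 98,780,000 + 1,125,944,000 = 1,224,724,000
volume = 3,592,000 + 38,960,000 = 42,552,000 m³
S = 1,224,724,000 / 42,552,000 = 28.7818 ‰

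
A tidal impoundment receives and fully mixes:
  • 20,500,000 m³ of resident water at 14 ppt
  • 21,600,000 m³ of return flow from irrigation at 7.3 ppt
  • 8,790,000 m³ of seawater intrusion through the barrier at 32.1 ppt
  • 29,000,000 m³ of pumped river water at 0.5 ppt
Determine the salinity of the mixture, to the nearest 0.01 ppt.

9.28 ppt

Total salt / total volume:
salt = 20,500,000×14 + 21,600,000×7.3 + 8,790,000×32.1 + 29,000,000×0.5 = 287,000,000 + 157,680,000 + 282,159,000 + 14,500,000 = 741,339,000
volume = 20,500,000 + 21,600,000 + 8,790,000 + 29,000,000 = 79,890,000 m³
S = 741,339,000 / 79,890,000 = 9.2795 ppt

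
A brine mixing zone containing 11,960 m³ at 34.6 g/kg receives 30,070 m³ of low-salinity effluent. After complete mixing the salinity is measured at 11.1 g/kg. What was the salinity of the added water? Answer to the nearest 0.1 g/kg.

1.8 g/kg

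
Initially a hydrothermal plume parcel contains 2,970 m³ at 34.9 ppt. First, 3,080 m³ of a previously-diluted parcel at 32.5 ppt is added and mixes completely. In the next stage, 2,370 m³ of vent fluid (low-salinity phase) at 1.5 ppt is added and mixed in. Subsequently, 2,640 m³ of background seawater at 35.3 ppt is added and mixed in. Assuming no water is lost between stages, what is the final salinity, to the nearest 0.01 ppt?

27.17 ppt

Total salt / total volume:
Initial salt = 2,970×34.9 = 103,653
After stage 1: salt = 103,653 + 3,080×32.5 = 203,753; volume = 6,050 m³; S = 33.678 ppt
After stage 2: salt = 203,753 + 2,370×1.5 = 207,308; volume = 8,420 m³; S = 24.621 ppt
After stage 3: salt = 207,308 + 2,640×35.3 = 300,500; volume = 11,060 m³
S = 300,500 / 11,060 = 27.17 ppt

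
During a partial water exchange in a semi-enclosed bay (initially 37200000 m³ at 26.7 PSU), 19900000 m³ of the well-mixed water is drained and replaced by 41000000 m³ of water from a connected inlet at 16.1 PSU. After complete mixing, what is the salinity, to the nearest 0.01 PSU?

19.25 PSU

Remaining after removal: 17,300,000 m³ at 26.7 PSU (salt = 461,910,000)
After addition: salt = 461,910,000 + 41,000,000×16.1 = 1,122,010,000; volume = 58,300,000 m³
S = 1,122,010,000 / 58,300,000 = 19.2455 PSU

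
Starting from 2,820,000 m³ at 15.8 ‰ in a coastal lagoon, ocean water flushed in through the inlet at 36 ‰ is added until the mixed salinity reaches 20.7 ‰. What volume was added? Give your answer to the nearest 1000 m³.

Salt balance: 2,820,000×15.8 + V×36 = (2,820,000+V)×20.7
44,556,000 + 36V = 58,374,000 + 20.7V
13,818,000 = 15.3V
V = 903,137.25 m³

903000 m³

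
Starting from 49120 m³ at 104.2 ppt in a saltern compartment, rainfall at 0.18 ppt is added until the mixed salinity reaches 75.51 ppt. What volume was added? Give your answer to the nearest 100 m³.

Salt balance: 49,120×104.2 + V×0.18 = (49,120+V)×75.51
5,118,304 + 0.18V = 3,709,051.2 + 75.51V
1,409,252.8 = 75.33V
V = 18,707.72 m³

18700 m³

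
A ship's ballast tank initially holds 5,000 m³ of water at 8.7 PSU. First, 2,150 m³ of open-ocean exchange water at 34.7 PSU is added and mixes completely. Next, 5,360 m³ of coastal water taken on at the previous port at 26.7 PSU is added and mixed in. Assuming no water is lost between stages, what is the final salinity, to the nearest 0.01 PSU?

Conserving salt mass:
Initial salt = 5,000×8.7 = 43,500
After stage 1: salt = 43,500 + 2,150×34.7 = 118,105; volume = 7,150 m³; S = 16.518 PSU
After stage 2: salt = 118,105 + 5,360×26.7 = 261,217; volume = 12,510 m³
S = 261,217 / 12,510 = 20.8807 PSU

20.88 PSU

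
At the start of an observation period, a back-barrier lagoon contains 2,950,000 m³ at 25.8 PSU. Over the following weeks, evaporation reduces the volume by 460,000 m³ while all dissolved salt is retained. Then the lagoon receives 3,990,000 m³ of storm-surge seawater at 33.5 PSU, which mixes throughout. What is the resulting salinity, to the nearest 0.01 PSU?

32.37 PSU

After evaporation: salt = 2,950,000×25.8 = 76,110,000; volume = 2,950,000 − 460,000 = 2,490,000 m³
After mixing: salt = 76,110,000 + 3,990,000×33.5 = 209,775,000; volume = 2,490,000 + 3,990,000 = 6,480,000 m³
S = 209,775,000 / 6,480,000 = 32.3727 PSU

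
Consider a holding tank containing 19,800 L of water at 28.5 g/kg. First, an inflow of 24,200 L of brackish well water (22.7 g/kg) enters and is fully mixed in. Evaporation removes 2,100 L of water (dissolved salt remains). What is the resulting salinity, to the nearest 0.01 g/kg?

26.58 g/kg

After mixing: salt = 19,800×28.5 + 24,200×22.7 = 1,113,640; volume = 44,000 L
After evaporation: salt unchanged = 1,113,640; volume = 44,000 − 2,100 = 41,900 L
S = 1,113,640 / 41,900 = 26.5785 g/kg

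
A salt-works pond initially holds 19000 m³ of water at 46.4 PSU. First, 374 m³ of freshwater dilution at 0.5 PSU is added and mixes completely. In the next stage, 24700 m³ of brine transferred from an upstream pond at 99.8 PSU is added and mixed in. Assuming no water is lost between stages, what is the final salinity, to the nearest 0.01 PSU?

Weighted by volume,
Initial salt = 19,000×46.4 = 881,600
After stage 1: salt = 881,600 + 374×0.5 = 881,787; volume = 19,374 m³; S = 45.514 PSU
After stage 2: salt = 881,787 + 24,700×99.8 = 3,346,847; volume = 44,074 m³
S = 3,346,847 / 44,074 = 75.937 PSU

75.94 PSU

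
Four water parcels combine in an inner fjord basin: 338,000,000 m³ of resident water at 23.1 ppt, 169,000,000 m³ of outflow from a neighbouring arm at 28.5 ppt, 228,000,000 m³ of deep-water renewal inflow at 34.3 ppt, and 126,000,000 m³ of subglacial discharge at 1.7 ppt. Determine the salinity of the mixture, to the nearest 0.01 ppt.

23.99 ppt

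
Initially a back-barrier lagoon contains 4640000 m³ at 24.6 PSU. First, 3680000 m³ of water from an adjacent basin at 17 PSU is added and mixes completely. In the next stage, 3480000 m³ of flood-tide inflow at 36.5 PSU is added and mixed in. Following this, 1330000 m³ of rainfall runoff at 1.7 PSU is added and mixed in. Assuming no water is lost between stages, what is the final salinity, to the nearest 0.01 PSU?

23.30 PSU

Salt balance:
Initial salt = 4,640,000×24.6 = 114,144,000
After stage 1: salt = 114,144,000 + 3,680,000×17 = 176,704,000; volume = 8,320,000 m³; S = 21.238 PSU
After stage 2: salt = 176,704,000 + 3,480,000×36.5 = 303,724,000; volume = 11,800,000 m³; S = 25.739 PSU
After stage 3: salt = 303,724,000 + 1,330,000×1.7 = 305,985,000; volume = 13,130,000 m³
S = 305,985,000 / 13,130,000 = 23.3043 PSU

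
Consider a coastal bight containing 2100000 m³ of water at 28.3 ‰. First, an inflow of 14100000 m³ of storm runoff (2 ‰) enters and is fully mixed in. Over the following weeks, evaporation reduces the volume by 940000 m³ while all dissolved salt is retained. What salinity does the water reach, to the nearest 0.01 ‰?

After mixing: salt = 2,100,000×28.3 + 14,100,000×2 = 87,630,000; volume = 16,200,000 m³
After evaporation: salt unchanged = 87,630,000; volume = 16,200,000 − 940,000 = 15,260,000 m³
S = 87,630,000 / 15,260,000 = 5.7425 ‰

5.74 ‰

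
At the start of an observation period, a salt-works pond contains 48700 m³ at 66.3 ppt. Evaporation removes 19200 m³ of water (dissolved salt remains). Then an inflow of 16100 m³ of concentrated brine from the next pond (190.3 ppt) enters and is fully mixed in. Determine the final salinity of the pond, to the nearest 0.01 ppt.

After evaporation: salt = 48,700×66.3 = 3,228,810; volume = 48,700 − 19,200 = 29,500 m³
After mixing: salt = 3,228,810 + 16,100×190.3 = 6,292,640; volume = 29,500 + 16,100 = 45,600 m³
S = 6,292,640 / 45,600 = 137.9965 ppt

138.00 ppt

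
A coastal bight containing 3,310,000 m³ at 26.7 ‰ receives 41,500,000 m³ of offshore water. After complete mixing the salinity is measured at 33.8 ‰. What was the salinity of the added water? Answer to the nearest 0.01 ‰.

Salt balance: 3,310,000×26.7 + 41,500,000×S = 44,810,000×33.8
88,377,000 + 41,500,000·S = 1,514,578,000
S = (1,514,578,000 − 88,377,000) / 41,500,000 = 34.3663 ‰

34.37 ‰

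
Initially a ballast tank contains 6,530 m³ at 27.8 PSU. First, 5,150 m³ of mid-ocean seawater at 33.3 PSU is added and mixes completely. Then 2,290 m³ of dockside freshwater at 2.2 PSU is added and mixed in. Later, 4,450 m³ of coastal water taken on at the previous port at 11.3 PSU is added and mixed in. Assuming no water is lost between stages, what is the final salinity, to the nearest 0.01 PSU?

Salt balance:
Initial salt = 6,530×27.8 = 181,534
After stage 1: salt = 181,534 + 5,150×33.3 = 353,029; volume = 11,680 m³; S = 30.225 PSU
After stage 2: salt = 353,029 + 2,290×2.2 = 358,067; volume = 13,970 m³; S = 25.631 PSU
After stage 3: salt = 358,067 + 4,450×11.3 = 408,352; volume = 18,420 m³
S = 408,352 / 18,420 = 22.1689 PSU

22.17 PSU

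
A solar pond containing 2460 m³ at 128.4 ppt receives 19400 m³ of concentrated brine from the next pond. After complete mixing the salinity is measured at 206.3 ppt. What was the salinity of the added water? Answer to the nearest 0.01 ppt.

Salt balance: 2,460×128.4 + 19,400×S = 21,860×206.3
315,864 + 19,400·S = 4,509,718
S = (4,509,718 − 315,864) / 19,400 = 216.178 ppt

216.18 ppt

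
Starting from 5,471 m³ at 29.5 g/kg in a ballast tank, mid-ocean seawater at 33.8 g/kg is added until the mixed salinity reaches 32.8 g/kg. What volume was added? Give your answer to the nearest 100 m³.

18100 m³

Salt balance: 5,471×29.5 + V×33.8 = (5,471+V)×32.8
161,394.5 + 33.8V = 179,448.8 + 32.8V
18,054.3 = 1V
V = 18,054.3 m³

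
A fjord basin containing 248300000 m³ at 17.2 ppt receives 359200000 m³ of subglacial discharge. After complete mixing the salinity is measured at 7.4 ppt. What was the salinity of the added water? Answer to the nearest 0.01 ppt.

0.63 ppt

Salt balance: 248,300,000×17.2 + 359,200,000×S = 607,500,000×7.4
4,270,760,000 + 359,200,000·S = 4,495,500,000
S = (4,495,500,000 − 4,270,760,000) / 359,200,000 = 0.6257 ppt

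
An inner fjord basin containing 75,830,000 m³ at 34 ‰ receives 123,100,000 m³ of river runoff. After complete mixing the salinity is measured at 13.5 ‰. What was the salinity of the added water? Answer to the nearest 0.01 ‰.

0.87 ‰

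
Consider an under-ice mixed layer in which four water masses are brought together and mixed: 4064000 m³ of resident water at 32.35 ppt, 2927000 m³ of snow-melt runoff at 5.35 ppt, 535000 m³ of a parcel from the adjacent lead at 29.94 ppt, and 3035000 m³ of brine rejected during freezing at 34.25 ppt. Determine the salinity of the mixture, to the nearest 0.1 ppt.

25.3 ppt

Total salt / total volume:
salt = 4,064,000×32.35 + 2,927,000×5.35 + 535,000×29.94 + 3,035,000×34.25 = 131,470,400 + 15,659,450 + 16,017,900 + 103,948,750 = 267,096,500
volume = 4,064,000 + 2,927,000 + 535,000 + 3,035,000 = 10,561,000 m³
S = 267,096,500 / 10,561,000 = 25.291 ppt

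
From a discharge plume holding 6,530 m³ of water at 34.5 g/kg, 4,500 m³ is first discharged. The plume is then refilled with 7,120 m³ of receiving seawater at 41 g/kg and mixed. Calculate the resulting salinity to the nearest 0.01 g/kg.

Remaining after removal: 2,030 m³ at 34.5 g/kg (salt = 70,035)
After addition: salt = 70,035 + 7,120×41 = 361,955; volume = 9,150 m³
S = 361,955 / 9,150 = 39.5579 g/kg

39.56 g/kg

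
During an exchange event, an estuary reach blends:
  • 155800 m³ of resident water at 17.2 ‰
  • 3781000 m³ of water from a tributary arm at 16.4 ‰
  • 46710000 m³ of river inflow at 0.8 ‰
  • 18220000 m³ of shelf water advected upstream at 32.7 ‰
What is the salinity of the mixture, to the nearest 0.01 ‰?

10.13 ‰

By conservation of dissolved salt,
salt = 155,800×17.2 + 3,781,000×16.4 + 46,710,000×0.8 + 18,220,000×32.7 = 2,679,760 + 62,008,400 + 37,368,000 + 595,794,000 = 697,850,160
volume = 155,800 + 3,781,000 + 46,710,000 + 18,220,000 = 68,866,800 m³
S = 697,850,160 / 68,866,800 = 10.1333 ‰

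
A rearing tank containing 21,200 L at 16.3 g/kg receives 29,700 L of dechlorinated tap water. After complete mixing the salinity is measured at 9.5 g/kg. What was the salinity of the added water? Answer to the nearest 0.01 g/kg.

Salt balance: 21,200×16.3 + 29,700×S = 50,900×9.5
345,560 + 29,700·S = 483,550
S = (483,550 − 345,560) / 29,700 = 4.6461 g/kg

4.65 g/kg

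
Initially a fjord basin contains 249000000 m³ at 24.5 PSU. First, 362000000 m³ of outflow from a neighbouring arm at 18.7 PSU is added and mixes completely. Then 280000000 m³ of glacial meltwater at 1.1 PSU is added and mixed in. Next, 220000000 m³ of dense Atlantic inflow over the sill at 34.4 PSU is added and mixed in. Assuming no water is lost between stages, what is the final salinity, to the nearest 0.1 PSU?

Mass of salt is conserved:
Initial salt = 249,000,000×24.5 = 6,100,500,000
After stage 1: salt = 6,100,500,000 + 362,000,000×18.7 = 12,869,900,000; volume = 611,000,000 m³; S = 21.064 PSU
After stage 2: salt = 12,869,900,000 + 280,000,000×1.1 = 13,177,900,000; volume = 891,000,000 m³; S = 14.79 PSU
After stage 3: salt = 13,177,900,000 + 220,000,000×34.4 = 20,745,900,000; volume = 1,111,000,000 m³
S = 20,745,900,000 / 1,111,000,000 = 18.6732 PSU

18.7 PSU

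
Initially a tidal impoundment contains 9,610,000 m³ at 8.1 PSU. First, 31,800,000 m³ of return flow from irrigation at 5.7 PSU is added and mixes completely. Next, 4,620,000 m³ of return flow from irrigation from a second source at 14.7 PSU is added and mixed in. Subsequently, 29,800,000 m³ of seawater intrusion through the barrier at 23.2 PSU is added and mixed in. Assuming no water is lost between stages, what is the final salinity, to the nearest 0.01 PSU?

13.43 PSU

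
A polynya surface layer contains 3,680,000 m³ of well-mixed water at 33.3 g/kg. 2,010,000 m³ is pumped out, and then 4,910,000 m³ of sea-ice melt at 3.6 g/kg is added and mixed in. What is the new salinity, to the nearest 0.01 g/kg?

11.14 g/kg

Remaining after removal: 1,670,000 m³ at 33.3 g/kg (salt = 55,611,000)
After addition: salt = 55,611,000 + 4,910,000×3.6 = 73,287,000; volume = 6,580,000 m³
S = 73,287,000 / 6,580,000 = 11.1378 g/kg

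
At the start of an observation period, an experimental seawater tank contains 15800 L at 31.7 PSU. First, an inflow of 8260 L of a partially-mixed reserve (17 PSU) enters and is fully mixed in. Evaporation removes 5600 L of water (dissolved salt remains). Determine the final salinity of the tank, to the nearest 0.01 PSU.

After mixing: salt = 15,800×31.7 + 8,260×17 = 641,280; volume = 24,060 L
After evaporation: salt unchanged = 641,280; volume = 24,060 − 5,600 = 18,460 L
S = 641,280 / 18,460 = 34.7389 PSU

34.74 PSU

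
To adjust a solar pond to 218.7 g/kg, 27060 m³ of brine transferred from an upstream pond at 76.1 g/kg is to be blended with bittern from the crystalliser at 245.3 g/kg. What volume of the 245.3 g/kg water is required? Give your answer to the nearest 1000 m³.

Salt balance: 27,060×76.1 + V×245.3 = (27,060+V)×218.7
2,059,266 + 245.3V = 5,918,022 + 218.7V
3,858,756 = 26.6V
V = 145,066.02 m³

145000 m³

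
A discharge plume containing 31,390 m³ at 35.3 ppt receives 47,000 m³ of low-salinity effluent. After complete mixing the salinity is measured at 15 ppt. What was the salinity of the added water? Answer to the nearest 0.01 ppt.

1.44 ppt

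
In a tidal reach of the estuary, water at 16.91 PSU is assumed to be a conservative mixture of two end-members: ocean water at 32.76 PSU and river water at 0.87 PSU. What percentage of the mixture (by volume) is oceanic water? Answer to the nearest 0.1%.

50.3%

Let g be the oceanic fraction. Salt balance per unit volume:
g×32.76 + (1−g)×0.87 = 16.91
g = (16.91 − 0.87) / (32.76 − 0.87) = 16.04/31.89 = 0.503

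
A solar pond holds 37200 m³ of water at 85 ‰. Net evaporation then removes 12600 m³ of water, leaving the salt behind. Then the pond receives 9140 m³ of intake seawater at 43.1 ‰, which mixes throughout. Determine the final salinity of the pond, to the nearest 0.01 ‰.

105.39 ‰

After evaporation: salt = 37,200×85 = 3,162,000; volume = 37,200 − 12,600 = 24,600 m³
After mixing: salt = 3,162,000 + 9,140×43.1 = 3,555,934; volume = 24,600 + 9,140 = 33,740 m³
S = 3,555,934 / 33,740 = 105.3922 ‰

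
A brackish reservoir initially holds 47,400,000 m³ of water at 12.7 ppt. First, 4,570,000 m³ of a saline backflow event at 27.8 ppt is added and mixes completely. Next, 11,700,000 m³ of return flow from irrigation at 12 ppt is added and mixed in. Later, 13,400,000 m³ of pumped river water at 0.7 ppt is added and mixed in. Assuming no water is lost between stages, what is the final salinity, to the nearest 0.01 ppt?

By conservation of dissolved salt,
Initial salt = 47,400,000×12.7 = 601,980,000
After stage 1: salt = 601,980,000 + 4,570,000×27.8 = 729,026,000; volume = 51,970,000 m³; S = 14.028 ppt
After stage 2: salt = 729,026,000 + 11,700,000×12 = 869,426,000; volume = 63,670,000 m³; S = 13.655 ppt
After stage 3: salt = 869,426,000 + 13,400,000×0.7 = 878,806,000; volume = 77,070,000 m³
S = 878,806,000 / 77,070,000 = 11.4027 ppt

11.40 ppt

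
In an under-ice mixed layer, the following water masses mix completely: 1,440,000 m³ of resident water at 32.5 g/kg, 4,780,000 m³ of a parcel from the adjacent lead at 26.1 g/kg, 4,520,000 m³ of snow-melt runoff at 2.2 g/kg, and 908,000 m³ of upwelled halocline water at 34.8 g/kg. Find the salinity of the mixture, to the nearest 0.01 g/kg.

Conserving salt mass:
salt = 1,440,000×32.5 + 4,780,000×26.1 + 4,520,000×2.2 + 908,000×34.8 = 46,800,000 + 124,758,000 + 9,944,000 + 31,598,400 = 213,100,400
volume = 1,440,000 + 4,780,000 + 4,520,000 + 908,000 = 11,648,000 m³
S = 213,100,400 / 11,648,000 = 18.295 g/kg

18.30 g/kg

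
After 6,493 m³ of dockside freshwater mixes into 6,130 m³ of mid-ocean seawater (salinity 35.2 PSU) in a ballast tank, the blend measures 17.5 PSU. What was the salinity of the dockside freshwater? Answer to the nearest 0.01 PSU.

Salt balance: 6,130×35.2 + 6,493×S = 12,623×17.5
215,776 + 6,493·S = 220,902.5
S = (220,902.5 − 215,776) / 6,493 = 0.7895 PSU

0.79 PSU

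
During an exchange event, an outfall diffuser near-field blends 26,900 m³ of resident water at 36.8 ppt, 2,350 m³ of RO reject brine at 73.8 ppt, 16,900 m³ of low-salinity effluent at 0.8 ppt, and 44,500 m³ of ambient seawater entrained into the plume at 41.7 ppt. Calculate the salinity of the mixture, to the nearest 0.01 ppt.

Salt balance:
salt = 26,900×36.8 + 2,350×73.8 + 16,900×0.8 + 44,500×41.7 = 989,920 + 173,430 + 13,520 + 1,855,650 = 3,032,520
volume = 26,900 + 2,350 + 16,900 + 44,500 = 90,650 m³
S = 3,032,520 / 90,650 = 33.4531 ppt

33.45 ppt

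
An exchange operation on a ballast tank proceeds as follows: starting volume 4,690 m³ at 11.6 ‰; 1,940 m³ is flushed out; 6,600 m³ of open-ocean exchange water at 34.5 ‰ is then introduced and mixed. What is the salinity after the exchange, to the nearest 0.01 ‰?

27.76 ‰

Remaining after removal: 2,750 m³ at 11.6 ‰ (salt = 31,900)
After addition: salt = 31,900 + 6,600×34.5 = 259,600; volume = 9,350 m³
S = 259,600 / 9,350 = 27.7647 ‰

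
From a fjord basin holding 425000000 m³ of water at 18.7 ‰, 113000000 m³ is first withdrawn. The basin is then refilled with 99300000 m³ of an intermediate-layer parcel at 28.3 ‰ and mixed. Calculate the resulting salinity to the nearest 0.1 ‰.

Remaining after removal: 312,000,000 m³ at 18.7 ‰ (salt = 5,834,400,000)
After addition: salt = 5,834,400,000 + 99,300,000×28.3 = 8,644,590,000; volume = 411,300,000 m³
S = 8,644,590,000 / 411,300,000 = 21.0177 ‰

21.0 ‰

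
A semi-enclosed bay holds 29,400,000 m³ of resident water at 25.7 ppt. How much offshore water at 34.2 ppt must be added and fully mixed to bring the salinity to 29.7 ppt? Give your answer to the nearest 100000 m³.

26100000 m³

Salt balance: 29,400,000×25.7 + V×34.2 = (29,400,000+V)×29.7
755,580,000 + 34.2V = 873,180,000 + 29.7V
117,600,000 = 4.5V
V = 26,133,333.33 m³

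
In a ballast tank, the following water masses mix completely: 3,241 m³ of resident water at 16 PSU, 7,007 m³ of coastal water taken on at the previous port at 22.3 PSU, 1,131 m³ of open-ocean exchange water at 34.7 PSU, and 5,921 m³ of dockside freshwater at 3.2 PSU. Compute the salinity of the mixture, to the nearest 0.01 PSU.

15.39 PSU

Total salt / total volume:
salt = 3,241×16 + 7,007×22.3 + 1,131×34.7 + 5,921×3.2 = 51,856 + 156,256.1 + 39,245.7 + 18,947.2 = 266,305
volume = 3,241 + 7,007 + 1,131 + 5,921 = 17,300 m³
S = 266,305 / 17,300 = 15.3934 PSU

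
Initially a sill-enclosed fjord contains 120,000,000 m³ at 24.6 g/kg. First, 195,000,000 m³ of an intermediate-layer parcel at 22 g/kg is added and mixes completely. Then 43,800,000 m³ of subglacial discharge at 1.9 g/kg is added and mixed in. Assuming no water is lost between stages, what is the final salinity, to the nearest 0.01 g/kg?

20.42 g/kg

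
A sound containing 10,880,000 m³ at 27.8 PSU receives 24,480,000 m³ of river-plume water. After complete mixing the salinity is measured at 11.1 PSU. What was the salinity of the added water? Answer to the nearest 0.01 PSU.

Salt balance: 10,880,000×27.8 + 24,480,000×S = 35,360,000×11.1
302,464,000 + 24,480,000·S = 392,496,000
S = (392,496,000 − 302,464,000) / 24,480,000 = 3.6778 PSU

3.68 PSU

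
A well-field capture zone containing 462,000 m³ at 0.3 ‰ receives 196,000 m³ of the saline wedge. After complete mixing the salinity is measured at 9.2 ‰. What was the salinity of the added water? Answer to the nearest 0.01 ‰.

Salt balance: 462,000×0.3 + 196,000×S = 658,000×9.2
138,600 + 196,000·S = 6,053,600
S = (6,053,600 − 138,600) / 196,000 = 30.1786 ‰

30.18 ‰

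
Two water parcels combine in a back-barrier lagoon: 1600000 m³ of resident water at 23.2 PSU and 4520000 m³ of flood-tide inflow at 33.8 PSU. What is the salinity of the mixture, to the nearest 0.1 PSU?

31.0 PSU

Mass of salt is conserved:
salt = 1,600,000×23.2 + 4,520,000×33.8 = 37,120,000 + 152,776,000 = 189,896,000
volume = 1,600,000 + 4,520,000 = 6,120,000 m³
S = 189,896,000 / 6,120,000 = 31.029 PSU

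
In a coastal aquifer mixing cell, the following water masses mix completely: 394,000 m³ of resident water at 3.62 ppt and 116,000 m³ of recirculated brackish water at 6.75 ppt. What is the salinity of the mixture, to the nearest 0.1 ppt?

4.3 ppt

Conserving salt mass:
salt = 394,000×3.62 + 116,000×6.75 = 1,426,280 + 783,000 = 2,209,280
volume = 394,000 + 116,000 = 510,000 m³
S = 2,209,280 / 510,000 = 4.332 ppt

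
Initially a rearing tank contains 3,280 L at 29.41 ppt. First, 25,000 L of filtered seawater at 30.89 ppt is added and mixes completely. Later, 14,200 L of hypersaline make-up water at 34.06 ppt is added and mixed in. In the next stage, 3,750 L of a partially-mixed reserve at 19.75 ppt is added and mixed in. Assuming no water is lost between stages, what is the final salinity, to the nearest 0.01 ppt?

30.86 ppt

Conserving salt mass:
Initial salt = 3,280×29.41 = 96,464.8
After stage 1: salt = 96,464.8 + 25,000×30.89 = 868,714.8; volume = 28,280 L; S = 30.718 ppt
After stage 2: salt = 868,714.8 + 14,200×34.06 = 1,352,366.8; volume = 42,480 L; S = 31.835 ppt
After stage 3: salt = 1,352,366.8 + 3,750×19.75 = 1,426,429.3; volume = 46,230 L
S = 1,426,429.3 / 46,230 = 30.8551 ppt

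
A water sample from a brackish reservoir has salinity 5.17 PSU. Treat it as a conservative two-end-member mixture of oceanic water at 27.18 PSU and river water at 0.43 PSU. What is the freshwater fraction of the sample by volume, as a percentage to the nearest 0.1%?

Let f be the freshwater fraction. Salt balance per unit volume:
f×0.43 + (1−f)×27.18 = 5.17
f = (27.18 − 5.17) / (27.18 − 0.43) = 22.01/26.75 = 0.8228

82.3%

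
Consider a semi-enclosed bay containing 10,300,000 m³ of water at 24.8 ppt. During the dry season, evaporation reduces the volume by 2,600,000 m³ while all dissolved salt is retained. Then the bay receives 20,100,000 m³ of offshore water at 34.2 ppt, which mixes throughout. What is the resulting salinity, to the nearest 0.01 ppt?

After evaporation: salt = 10,300,000×24.8 = 255,440,000; volume = 10,300,000 − 2,600,000 = 7,700,000 m³
After mixing: salt = 255,440,000 + 20,100,000×34.2 = 942,860,000; volume = 7,700,000 + 20,100,000 = 27,800,000 m³
S = 942,860,000 / 27,800,000 = 33.9158 ppt

33.92 ppt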